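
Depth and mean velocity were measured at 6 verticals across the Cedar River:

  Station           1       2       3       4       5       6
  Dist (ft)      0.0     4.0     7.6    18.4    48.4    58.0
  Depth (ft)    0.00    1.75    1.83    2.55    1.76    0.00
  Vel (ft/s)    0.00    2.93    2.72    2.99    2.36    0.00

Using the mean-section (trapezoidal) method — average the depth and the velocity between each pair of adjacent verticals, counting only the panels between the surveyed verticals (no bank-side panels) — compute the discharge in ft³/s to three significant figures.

Panel 1-2: Δb = 4 ft, d̄ = (0.00+1.75)/2 = 0.875, v̄ = (0.00+2.93)/2 = 1.465 → q = 4×0.875×1.465 = 5.128 ft³/s
Panel 2-3: Δb = 3.6 ft, d̄ = (1.75+1.83)/2 = 1.79, v̄ = (2.93+2.72)/2 = 2.825 → q = 3.6×1.79×2.825 = 18.20 ft³/s
Panel 3-4: Δb = 10.8 ft, d̄ = (1.83+2.55)/2 = 2.19, v̄ = (2.72+2.99)/2 = 2.855 → q = 10.8×2.19×2.855 = 67.53 ft³/s
Panel 4-5: Δb = 30 ft, d̄ = (2.55+1.76)/2 = 2.155, v̄ = (2.99+2.36)/2 = 2.675 → q = 30×2.155×2.675 = 172.9 ft³/s
Panel 5-6: Δb = 9.6 ft, d̄ = (1.76+0.00)/2 = 0.88, v̄ = (2.36+0.00)/2 = 1.18 → q = 9.6×0.88×1.18 = 9.969 ft³/s
Q = Σ q = 273.8 ft³/s

274 ft³/s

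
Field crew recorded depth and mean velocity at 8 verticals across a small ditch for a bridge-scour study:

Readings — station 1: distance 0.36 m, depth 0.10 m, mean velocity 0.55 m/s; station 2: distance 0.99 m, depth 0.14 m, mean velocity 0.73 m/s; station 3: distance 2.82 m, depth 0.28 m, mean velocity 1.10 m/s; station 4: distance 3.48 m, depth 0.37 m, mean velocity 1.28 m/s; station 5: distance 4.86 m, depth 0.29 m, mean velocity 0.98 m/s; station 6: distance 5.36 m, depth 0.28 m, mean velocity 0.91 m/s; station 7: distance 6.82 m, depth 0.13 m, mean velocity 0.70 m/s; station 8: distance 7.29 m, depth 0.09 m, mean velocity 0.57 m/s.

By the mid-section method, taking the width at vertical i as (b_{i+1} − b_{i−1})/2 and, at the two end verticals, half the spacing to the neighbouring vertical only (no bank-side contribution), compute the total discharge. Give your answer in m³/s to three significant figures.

w_1 = (0.99 − 0.36)/2 = 0.315 m; q_1 = 0.55 × 0.10 × 0.315 = 0.01733 m³/s
w_2 = (2.82 − 0.36)/2 = 1.23 m; q_2 = 0.73 × 0.14 × 1.23 = 0.1257 m³/s
w_3 = (3.48 − 0.99)/2 = 1.245 m; q_3 = 1.10 × 0.28 × 1.245 = 0.3835 m³/s
w_4 = (4.86 − 2.82)/2 = 1.02 m; q_4 = 1.28 × 0.37 × 1.02 = 0.4831 m³/s
w_5 = (5.36 − 3.48)/2 = 0.94 m; q_5 = 0.98 × 0.29 × 0.94 = 0.2671 m³/s
w_6 = (6.82 − 4.86)/2 = 0.98 m; q_6 = 0.91 × 0.28 × 0.98 = 0.2497 m³/s
w_7 = (7.29 − 5.36)/2 = 0.965 m; q_7 = 0.70 × 0.13 × 0.965 = 0.08782 m³/s
w_8 = (7.29 − 6.82)/2 = 0.235 m; q_8 = 0.57 × 0.09 × 0.235 = 0.01206 m³/s
Q = Σ qᵢ = 1.626 m³/s

1.63 m³/s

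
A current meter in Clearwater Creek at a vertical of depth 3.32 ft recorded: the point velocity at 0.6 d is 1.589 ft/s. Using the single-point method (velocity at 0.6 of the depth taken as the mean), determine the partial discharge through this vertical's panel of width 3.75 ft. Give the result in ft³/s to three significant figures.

v̄ = v₀.₆ = 1.589 ft/s
q = v̄ × d × w = 1.589 × 3.32 × 3.75 = 19.78 ft³/s

19.8 ft³/s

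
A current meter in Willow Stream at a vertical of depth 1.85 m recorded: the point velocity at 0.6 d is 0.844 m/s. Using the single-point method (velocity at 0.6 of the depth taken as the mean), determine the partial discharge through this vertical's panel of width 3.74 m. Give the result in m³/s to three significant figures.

5.84 m³/s

v̄ = v₀.₆ = 0.844 m/s
q = v̄ × d × w = 0.8440 × 1.85 × 3.74 = 5.840 m³/s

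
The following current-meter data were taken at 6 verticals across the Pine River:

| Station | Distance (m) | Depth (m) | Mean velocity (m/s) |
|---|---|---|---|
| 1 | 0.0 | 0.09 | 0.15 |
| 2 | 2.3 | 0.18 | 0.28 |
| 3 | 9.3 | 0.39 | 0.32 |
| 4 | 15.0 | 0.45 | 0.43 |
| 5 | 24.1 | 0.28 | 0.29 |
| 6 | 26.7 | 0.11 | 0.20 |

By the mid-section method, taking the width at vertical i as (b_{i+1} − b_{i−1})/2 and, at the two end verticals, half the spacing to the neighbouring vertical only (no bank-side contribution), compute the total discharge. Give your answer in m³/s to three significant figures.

w_1 = (2.3 − 0.0)/2 = 1.15 m; q_1 = 0.15 × 0.09 × 1.15 = 0.01553 m³/s
w_2 = (9.3 − 0.0)/2 = 4.65 m; q_2 = 0.28 × 0.18 × 4.65 = 0.2344 m³/s
w_3 = (15.0 − 2.3)/2 = 6.35 m; q_3 = 0.32 × 0.39 × 6.35 = 0.7925 m³/s
w_4 = (24.1 − 9.3)/2 = 7.4 m; q_4 = 0.43 × 0.45 × 7.4 = 1.432 m³/s
w_5 = (26.7 − 15.0)/2 = 5.85 m; q_5 = 0.29 × 0.28 × 5.85 = 0.4750 m³/s
w_6 = (26.7 − 24.1)/2 = 1.3 m; q_6 = 0.20 × 0.11 × 1.3 = 0.02860 m³/s
Q = Σ qᵢ = 2.978 m³/s

2.98 m³/s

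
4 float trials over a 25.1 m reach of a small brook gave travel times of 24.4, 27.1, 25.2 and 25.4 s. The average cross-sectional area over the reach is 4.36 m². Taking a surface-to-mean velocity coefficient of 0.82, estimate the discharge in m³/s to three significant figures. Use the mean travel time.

t̄ = (24.4 + 27.1 + 25.2 + 25.4) / 4 = 25.525 s
v_surface = L / t̄ = 25.1 / 25.525 = 0.9833 m/s
v_mean = 0.82 × 0.9833 = 0.8063 m/s
Q = A × v_mean = 4.36 × 0.8063 = 3.516 m³/s

3.52 m³/s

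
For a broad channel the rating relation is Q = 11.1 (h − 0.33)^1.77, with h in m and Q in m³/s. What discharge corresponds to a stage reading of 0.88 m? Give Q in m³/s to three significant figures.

3.85 m³/s

Q = 11.1 × (0.88 − 0.33)^1.77 = 11.1 × 0.55^1.77 = 3.853 m³/s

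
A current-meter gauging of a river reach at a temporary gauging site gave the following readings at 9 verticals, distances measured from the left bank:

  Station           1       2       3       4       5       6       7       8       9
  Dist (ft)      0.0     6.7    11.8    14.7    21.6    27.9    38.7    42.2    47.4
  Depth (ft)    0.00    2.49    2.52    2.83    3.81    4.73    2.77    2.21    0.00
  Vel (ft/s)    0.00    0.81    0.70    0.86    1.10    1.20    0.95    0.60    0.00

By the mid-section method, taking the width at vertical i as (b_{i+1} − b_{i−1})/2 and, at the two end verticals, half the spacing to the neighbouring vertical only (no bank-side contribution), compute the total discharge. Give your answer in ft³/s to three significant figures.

132 ft³/s

w_2 = (11.8 − 0.0)/2 = 5.9 ft; q_2 = 0.81 × 2.49 × 5.9 = 11.90 ft³/s
w_3 = (14.7 − 6.7)/2 = 4 ft; q_3 = 0.70 × 2.52 × 4 = 7.056 ft³/s
w_4 = (21.6 − 11.8)/2 = 4.9 ft; q_4 = 0.86 × 2.83 × 4.9 = 11.93 ft³/s
w_5 = (27.9 − 14.7)/2 = 6.6 ft; q_5 = 1.10 × 3.81 × 6.6 = 27.66 ft³/s
w_6 = (38.7 − 21.6)/2 = 8.55 ft; q_6 = 1.20 × 4.73 × 8.55 = 48.53 ft³/s
w_7 = (42.2 − 27.9)/2 = 7.15 ft; q_7 = 0.95 × 2.77 × 7.15 = 18.82 ft³/s
w_8 = (47.4 − 38.7)/2 = 4.35 ft; q_8 = 0.60 × 2.21 × 4.35 = 5.768 ft³/s
Stations 1, 9 contribute zero (depth or velocity is 0).
Q = Σ qᵢ = 131.7 ft³/s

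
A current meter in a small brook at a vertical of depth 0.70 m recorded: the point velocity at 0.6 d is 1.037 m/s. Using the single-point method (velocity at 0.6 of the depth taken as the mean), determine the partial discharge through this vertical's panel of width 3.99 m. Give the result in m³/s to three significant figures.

v̄ = v₀.₆ = 1.037 m/s
q = v̄ × d × w = 1.037 × 0.70 × 3.99 = 2.896 m³/s

2.90 m³/s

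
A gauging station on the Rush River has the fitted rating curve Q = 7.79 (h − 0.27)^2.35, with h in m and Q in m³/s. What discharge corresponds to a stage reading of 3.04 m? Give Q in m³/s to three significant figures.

85.4 m³/s

Q = 7.79 × (3.04 − 0.27)^2.35 = 7.79 × 2.77^2.35 = 85.38 m³/s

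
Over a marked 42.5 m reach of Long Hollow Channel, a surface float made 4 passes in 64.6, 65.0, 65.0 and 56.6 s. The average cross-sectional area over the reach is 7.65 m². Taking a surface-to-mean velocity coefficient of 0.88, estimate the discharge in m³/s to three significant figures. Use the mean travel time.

4.56 m³/s

t̄ = (64.6 + 65.0 + 65.0 + 56.6) / 4 = 62.8 s
v_surface = L / t̄ = 42.5 / 62.8 = 0.6768 m/s
v_mean = 0.88 × 0.6768 = 0.5955 m/s
Q = A × v_mean = 7.65 × 0.5955 = 4.556 m³/s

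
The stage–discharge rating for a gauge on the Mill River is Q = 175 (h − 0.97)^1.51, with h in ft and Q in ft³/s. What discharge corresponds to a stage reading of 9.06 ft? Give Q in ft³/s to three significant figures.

4110 ft³/s

Q = 175 × (9.06 − 0.97)^1.51 = 175 × 8.09^1.51 = 4112 ft³/s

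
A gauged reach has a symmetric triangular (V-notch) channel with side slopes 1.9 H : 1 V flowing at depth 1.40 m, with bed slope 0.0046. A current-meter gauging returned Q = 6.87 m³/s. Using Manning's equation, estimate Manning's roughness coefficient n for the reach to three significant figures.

0.0267

A = z·y² = 1.9×1.40² = 3.724 m²
P = 2y√(1+z²) = 2×1.40×√(1+1.9²) = 6.012 m
R = A/P = 3.724/6.012 = 0.6194 m
n = (1/Q)·A·R^(2/3)·S^(1/2) = (1/6.87) × 3.724 × 0.7267 × 0.06782 = 0.02672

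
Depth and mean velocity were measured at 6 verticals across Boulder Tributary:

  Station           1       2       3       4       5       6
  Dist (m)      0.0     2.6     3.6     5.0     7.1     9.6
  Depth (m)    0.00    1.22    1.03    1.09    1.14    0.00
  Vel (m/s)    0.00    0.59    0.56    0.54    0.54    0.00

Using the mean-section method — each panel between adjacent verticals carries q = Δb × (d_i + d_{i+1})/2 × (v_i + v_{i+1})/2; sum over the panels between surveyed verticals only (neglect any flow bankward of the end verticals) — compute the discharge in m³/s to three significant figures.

Panel 1-2: Δb = 2.6 m, d̄ = (0.00+1.22)/2 = 0.61, v̄ = (0.00+0.59)/2 = 0.295 → q = 2.6×0.61×0.295 = 0.4679 m³/s
Panel 2-3: Δb = 1 m, d̄ = (1.22+1.03)/2 = 1.125, v̄ = (0.59+0.56)/2 = 0.575 → q = 1×1.125×0.575 = 0.6469 m³/s
Panel 3-4: Δb = 1.4 m, d̄ = (1.03+1.09)/2 = 1.06, v̄ = (0.56+0.54)/2 = 0.55 → q = 1.4×1.06×0.55 = 0.8162 m³/s
Panel 4-5: Δb = 2.1 m, d̄ = (1.09+1.14)/2 = 1.115, v̄ = (0.54+0.54)/2 = 0.54 → q = 2.1×1.115×0.54 = 1.264 m³/s
Panel 5-6: Δb = 2.5 m, d̄ = (1.14+0.00)/2 = 0.57, v̄ = (0.54+0.00)/2 = 0.27 → q = 2.5×0.57×0.27 = 0.3848 m³/s
Q = Σ q = 3.580 m³/s

3.58 m³/s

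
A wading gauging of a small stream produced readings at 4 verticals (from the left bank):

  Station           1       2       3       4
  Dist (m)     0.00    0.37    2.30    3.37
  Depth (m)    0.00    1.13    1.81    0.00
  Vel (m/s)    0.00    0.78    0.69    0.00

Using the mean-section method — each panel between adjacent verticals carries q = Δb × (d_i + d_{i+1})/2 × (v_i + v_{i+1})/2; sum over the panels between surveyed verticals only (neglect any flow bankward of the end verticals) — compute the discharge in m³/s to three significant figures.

Panel 1-2: Δb = 0.37 m, d̄ = (0.00+1.13)/2 = 0.565, v̄ = (0.00+0.78)/2 = 0.39 → q = 0.37×0.565×0.39 = 0.08153 m³/s
Panel 2-3: Δb = 1.93 m, d̄ = (1.13+1.81)/2 = 1.47, v̄ = (0.78+0.69)/2 = 0.735 → q = 1.93×1.47×0.735 = 2.085 m³/s
Panel 3-4: Δb = 1.07 m, d̄ = (1.81+0.00)/2 = 0.905, v̄ = (0.69+0.00)/2 = 0.345 → q = 1.07×0.905×0.345 = 0.3341 m³/s
Q = Σ q = 2.501 m³/s

2.50 m³/s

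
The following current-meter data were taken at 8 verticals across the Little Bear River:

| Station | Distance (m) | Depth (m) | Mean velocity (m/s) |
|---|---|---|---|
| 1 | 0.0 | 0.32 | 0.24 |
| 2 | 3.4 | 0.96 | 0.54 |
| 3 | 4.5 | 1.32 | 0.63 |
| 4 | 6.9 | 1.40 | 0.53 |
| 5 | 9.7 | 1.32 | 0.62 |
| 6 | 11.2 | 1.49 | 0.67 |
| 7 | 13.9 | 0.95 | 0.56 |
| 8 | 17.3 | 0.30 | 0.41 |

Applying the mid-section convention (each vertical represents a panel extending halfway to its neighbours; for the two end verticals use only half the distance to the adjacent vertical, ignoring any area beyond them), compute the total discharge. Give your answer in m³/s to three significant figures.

w_1 = (3.4 − 0.0)/2 = 1.7 m; q_1 = 0.24 × 0.32 × 1.7 = 0.1306 m³/s
w_2 = (4.5 − 0.0)/2 = 2.25 m; q_2 = 0.54 × 0.96 × 2.25 = 1.166 m³/s
w_3 = (6.9 − 3.4)/2 = 1.75 m; q_3 = 0.63 × 1.32 × 1.75 = 1.455 m³/s
w_4 = (9.7 − 4.5)/2 = 2.6 m; q_4 = 0.53 × 1.40 × 2.6 = 1.929 m³/s
w_5 = (11.2 − 6.9)/2 = 2.15 m; q_5 = 0.62 × 1.32 × 2.15 = 1.760 m³/s
w_6 = (13.9 − 9.7)/2 = 2.1 m; q_6 = 0.67 × 1.49 × 2.1 = 2.096 m³/s
w_7 = (17.3 − 11.2)/2 = 3.05 m; q_7 = 0.56 × 0.95 × 3.05 = 1.623 m³/s
w_8 = (17.3 − 13.9)/2 = 1.7 m; q_8 = 0.41 × 0.30 × 1.7 = 0.2091 m³/s
Q = Σ qᵢ = 10.37 m³/s

10.4 m³/s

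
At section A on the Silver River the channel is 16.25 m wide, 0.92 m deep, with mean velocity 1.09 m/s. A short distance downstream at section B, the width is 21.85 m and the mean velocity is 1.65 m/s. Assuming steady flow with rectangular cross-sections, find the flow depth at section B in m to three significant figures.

Q = A₁V₁ = (16.25×0.92) × 1.09 = 16.30 m³/s
d₂ = Q/(b₂ V₂) = 16.30/(21.85×1.65) = 0.4520 m

0.452 m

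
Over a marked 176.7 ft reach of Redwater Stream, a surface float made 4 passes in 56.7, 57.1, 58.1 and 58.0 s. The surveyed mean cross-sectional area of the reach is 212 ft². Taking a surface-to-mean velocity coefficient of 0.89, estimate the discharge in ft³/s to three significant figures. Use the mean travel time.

t̄ = (56.7 + 57.1 + 58.1 + 58.0) / 4 = 57.475 s
v_surface = L / t̄ = 176.7 / 57.475 = 3.074 ft/s
v_mean = 0.89 × 3.074 = 2.736 ft/s
Q = A × v_mean = 212 × 2.736 = 580.1 ft³/s

580 ft³/s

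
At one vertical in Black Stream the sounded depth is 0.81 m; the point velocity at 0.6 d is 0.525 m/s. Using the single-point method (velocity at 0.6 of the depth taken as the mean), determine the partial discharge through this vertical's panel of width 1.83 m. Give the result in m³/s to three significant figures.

0.778 m³/s

v̄ = v₀.₆ = 0.525 m/s
q = v̄ × d × w = 0.5250 × 0.81 × 1.83 = 0.7782 m³/s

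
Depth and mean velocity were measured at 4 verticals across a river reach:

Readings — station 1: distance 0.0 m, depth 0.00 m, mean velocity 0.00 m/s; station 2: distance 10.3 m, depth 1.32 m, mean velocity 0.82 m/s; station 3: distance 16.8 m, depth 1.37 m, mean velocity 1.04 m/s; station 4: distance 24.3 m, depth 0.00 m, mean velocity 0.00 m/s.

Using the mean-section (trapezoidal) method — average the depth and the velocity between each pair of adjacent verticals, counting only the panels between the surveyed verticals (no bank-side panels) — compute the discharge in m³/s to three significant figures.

13.6 m³/s

Panel 1-2: Δb = 10.3 m, d̄ = (0.00+1.32)/2 = 0.66, v̄ = (0.00+0.82)/2 = 0.41 → q = 10.3×0.66×0.41 = 2.787 m³/s
Panel 2-3: Δb = 6.5 m, d̄ = (1.32+1.37)/2 = 1.345, v̄ = (0.82+1.04)/2 = 0.93 → q = 6.5×1.345×0.93 = 8.131 m³/s
Panel 3-4: Δb = 7.5 m, d̄ = (1.37+0.00)/2 = 0.685, v̄ = (1.04+0.00)/2 = 0.52 → q = 7.5×0.685×0.52 = 2.672 m³/s
Q = Σ q = 13.59 m³/s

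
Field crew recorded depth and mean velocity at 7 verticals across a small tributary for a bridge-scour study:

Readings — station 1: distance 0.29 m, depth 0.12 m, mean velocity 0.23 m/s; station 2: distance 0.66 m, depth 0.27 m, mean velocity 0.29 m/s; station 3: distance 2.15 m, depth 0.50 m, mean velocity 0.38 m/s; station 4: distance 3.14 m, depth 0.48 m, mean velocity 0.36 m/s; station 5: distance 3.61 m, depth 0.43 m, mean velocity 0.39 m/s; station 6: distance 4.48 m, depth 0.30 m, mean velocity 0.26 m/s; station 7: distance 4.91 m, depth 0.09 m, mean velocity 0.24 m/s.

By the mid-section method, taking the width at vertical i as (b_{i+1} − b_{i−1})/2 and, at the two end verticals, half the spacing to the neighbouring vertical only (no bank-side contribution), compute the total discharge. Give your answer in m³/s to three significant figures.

w_1 = (0.66 − 0.29)/2 = 0.185 m; q_1 = 0.23 × 0.12 × 0.185 = 0.005106 m³/s
w_2 = (2.15 − 0.29)/2 = 0.93 m; q_2 = 0.29 × 0.27 × 0.93 = 0.07282 m³/s
w_3 = (3.14 − 0.66)/2 = 1.24 m; q_3 = 0.38 × 0.50 × 1.24 = 0.2356 m³/s
w_4 = (3.61 − 2.15)/2 = 0.73 m; q_4 = 0.36 × 0.48 × 0.73 = 0.1261 m³/s
w_5 = (4.48 − 3.14)/2 = 0.67 m; q_5 = 0.39 × 0.43 × 0.67 = 0.1124 m³/s
w_6 = (4.91 − 3.61)/2 = 0.65 m; q_6 = 0.26 × 0.30 × 0.65 = 0.05070 m³/s
w_7 = (4.91 − 4.48)/2 = 0.215 m; q_7 = 0.24 × 0.09 × 0.215 = 0.004644 m³/s
Q = Σ qᵢ = 0.6074 m³/s

0.607 m³/s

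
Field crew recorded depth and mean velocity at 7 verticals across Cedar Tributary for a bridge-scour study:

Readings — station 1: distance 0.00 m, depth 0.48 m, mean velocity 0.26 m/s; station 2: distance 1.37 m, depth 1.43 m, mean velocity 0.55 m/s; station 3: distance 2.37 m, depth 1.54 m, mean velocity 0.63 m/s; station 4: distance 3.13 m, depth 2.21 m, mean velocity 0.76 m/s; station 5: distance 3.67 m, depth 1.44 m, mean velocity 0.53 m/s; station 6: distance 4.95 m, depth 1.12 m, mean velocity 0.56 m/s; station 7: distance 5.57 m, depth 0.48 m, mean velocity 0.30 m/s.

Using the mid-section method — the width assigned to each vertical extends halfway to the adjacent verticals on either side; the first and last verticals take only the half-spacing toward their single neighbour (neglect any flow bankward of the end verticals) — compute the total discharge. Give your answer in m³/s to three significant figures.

4.30 m³/s

w_1 = (1.37 − 0.00)/2 = 0.685 m; q_1 = 0.26 × 0.48 × 0.685 = 0.08549 m³/s
w_2 = (2.37 − 0.00)/2 = 1.185 m; q_2 = 0.55 × 1.43 × 1.185 = 0.9320 m³/s
w_3 = (3.13 − 1.37)/2 = 0.88 m; q_3 = 0.63 × 1.54 × 0.88 = 0.8538 m³/s
w_4 = (3.67 − 2.37)/2 = 0.65 m; q_4 = 0.76 × 2.21 × 0.65 = 1.092 m³/s
w_5 = (4.95 − 3.13)/2 = 0.91 m; q_5 = 0.53 × 1.44 × 0.91 = 0.6945 m³/s
w_6 = (5.57 − 3.67)/2 = 0.95 m; q_6 = 0.56 × 1.12 × 0.95 = 0.5958 m³/s
w_7 = (5.57 − 4.95)/2 = 0.31 m; q_7 = 0.30 × 0.48 × 0.31 = 0.04464 m³/s
Q = Σ qᵢ = 4.298 m³/s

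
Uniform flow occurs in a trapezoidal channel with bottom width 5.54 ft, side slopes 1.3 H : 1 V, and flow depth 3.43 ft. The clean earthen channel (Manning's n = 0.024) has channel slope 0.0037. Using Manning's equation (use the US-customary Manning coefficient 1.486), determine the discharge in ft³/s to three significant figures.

208 ft³/s

A = (b + z·y)·y = (5.54 + 1.3×3.43)×3.43 = 34.30 ft²
P = b + 2y√(1+z²) = 5.54 + 2×3.43×√(1+1.3²) = 16.79 ft
R = A/P = 34.30/16.79 = 2.043 ft
Q = (1.486/n)·A·R^(2/3)·S^(1/2) = (1.486/0.024) × 34.30 × 2.043^(2/3) × 0.0037^(1/2) = 207.9 ft³/s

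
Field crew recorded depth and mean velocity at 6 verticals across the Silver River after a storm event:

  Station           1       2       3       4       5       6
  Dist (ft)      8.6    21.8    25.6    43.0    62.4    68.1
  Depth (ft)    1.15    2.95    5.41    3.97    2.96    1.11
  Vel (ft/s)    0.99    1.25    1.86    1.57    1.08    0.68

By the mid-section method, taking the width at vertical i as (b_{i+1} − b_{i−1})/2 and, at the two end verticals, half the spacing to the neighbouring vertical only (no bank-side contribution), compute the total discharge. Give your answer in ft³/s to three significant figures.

302 ft³/s

w_1 = (21.8 − 8.6)/2 = 6.6 ft; q_1 = 0.99 × 1.15 × 6.6 = 7.514 ft³/s
w_2 = (25.6 − 8.6)/2 = 8.5 ft; q_2 = 1.25 × 2.95 × 8.5 = 31.34 ft³/s
w_3 = (43.0 − 21.8)/2 = 10.6 ft; q_3 = 1.86 × 5.41 × 10.6 = 106.7 ft³/s
w_4 = (62.4 − 25.6)/2 = 18.4 ft; q_4 = 1.57 × 3.97 × 18.4 = 114.7 ft³/s
w_5 = (68.1 − 43.0)/2 = 12.55 ft; q_5 = 1.08 × 2.96 × 12.55 = 40.12 ft³/s
w_6 = (68.1 − 62.4)/2 = 2.85 ft; q_6 = 0.68 × 1.11 × 2.85 = 2.151 ft³/s
Q = Σ qᵢ = 302.5 ft³/s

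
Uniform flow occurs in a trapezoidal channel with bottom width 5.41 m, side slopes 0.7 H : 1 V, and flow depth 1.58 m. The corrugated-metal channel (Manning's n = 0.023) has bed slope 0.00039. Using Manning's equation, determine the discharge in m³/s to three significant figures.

A = (b + z·y)·y = (5.41 + 0.7×1.58)×1.58 = 10.30 m²
P = b + 2y√(1+z²) = 5.41 + 2×1.58×√(1+0.7²) = 9.267 m
R = A/P = 10.30/9.267 = 1.111 m
Q = (1/n)·A·R^(2/3)·S^(1/2) = (1/0.023) × 10.30 × 1.111^(2/3) × 0.00039^(1/2) = 9.482 m³/s

9.48 m³/s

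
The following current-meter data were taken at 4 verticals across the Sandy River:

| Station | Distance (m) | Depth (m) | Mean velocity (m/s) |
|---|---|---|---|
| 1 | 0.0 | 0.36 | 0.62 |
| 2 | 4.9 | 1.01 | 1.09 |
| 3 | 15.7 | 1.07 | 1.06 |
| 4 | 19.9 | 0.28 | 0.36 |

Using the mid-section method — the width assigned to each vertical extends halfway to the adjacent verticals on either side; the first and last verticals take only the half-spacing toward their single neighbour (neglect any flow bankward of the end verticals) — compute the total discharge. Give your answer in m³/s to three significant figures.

17.9 m³/s

w_1 = (4.9 − 0.0)/2 = 2.45 m; q_1 = 0.62 × 0.36 × 2.45 = 0.5468 m³/s
w_2 = (15.7 − 0.0)/2 = 7.85 m; q_2 = 1.09 × 1.01 × 7.85 = 8.642 m³/s
w_3 = (19.9 − 4.9)/2 = 7.5 m; q_3 = 1.06 × 1.07 × 7.5 = 8.507 m³/s
w_4 = (19.9 − 15.7)/2 = 2.1 m; q_4 = 0.36 × 0.28 × 2.1 = 0.2117 m³/s
Q = Σ qᵢ = 17.91 m³/s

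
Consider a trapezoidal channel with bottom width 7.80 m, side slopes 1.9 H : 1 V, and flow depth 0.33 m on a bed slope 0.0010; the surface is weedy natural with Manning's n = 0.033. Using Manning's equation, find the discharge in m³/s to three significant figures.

1.20 m³/s

A = (b + z·y)·y = (7.80 + 1.9×0.33)×0.33 = 2.781 m²
P = b + 2y√(1+z²) = 7.80 + 2×0.33×√(1+1.9²) = 9.217 m
R = A/P = 2.781/9.217 = 0.3017 m
Q = (1/n)·A·R^(2/3)·S^(1/2) = (1/0.033) × 2.781 × 0.3017^(2/3) × 0.0010^(1/2) = 1.199 m³/s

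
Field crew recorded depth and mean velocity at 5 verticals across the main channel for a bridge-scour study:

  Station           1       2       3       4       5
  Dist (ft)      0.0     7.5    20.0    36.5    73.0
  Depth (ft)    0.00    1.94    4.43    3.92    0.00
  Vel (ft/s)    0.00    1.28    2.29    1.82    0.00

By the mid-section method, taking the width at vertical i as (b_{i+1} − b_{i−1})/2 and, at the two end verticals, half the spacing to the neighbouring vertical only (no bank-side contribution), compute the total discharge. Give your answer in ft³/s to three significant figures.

361 ft³/s

w_2 = (20.0 − 0.0)/2 = 10 ft; q_2 = 1.28 × 1.94 × 10 = 24.83 ft³/s
w_3 = (36.5 − 7.5)/2 = 14.5 ft; q_3 = 2.29 × 4.43 × 14.5 = 147.1 ft³/s
w_4 = (73.0 − 20.0)/2 = 26.5 ft; q_4 = 1.82 × 3.92 × 26.5 = 189.1 ft³/s
Stations 1, 5 contribute zero (depth or velocity is 0).
Q = Σ qᵢ = 361.0 ft³/s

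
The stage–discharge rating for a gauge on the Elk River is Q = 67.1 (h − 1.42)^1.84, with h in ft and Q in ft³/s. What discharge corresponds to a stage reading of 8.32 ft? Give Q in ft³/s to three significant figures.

Q = 67.1 × (8.32 − 1.42)^1.84 = 67.1 × 6.9^1.84 = 2345 ft³/s

2350 ft³/s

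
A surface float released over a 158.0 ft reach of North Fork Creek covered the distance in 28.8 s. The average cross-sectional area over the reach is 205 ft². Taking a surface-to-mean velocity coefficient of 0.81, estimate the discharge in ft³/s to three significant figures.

v_surface = L / t̄ = 158.0 / 28.8 = 5.486 ft/s
v_mean = 0.81 × 5.486 = 4.444 ft/s
Q = A × v_mean = 205 × 4.444 = 911.0 ft³/s

911 ft³/s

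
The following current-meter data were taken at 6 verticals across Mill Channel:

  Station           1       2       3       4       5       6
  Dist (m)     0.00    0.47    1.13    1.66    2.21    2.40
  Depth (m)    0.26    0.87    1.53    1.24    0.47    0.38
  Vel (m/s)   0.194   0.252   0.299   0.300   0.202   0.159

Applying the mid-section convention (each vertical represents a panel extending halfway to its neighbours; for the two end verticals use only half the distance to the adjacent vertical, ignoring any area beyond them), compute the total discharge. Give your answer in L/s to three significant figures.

w_1 = (0.47 − 0.00)/2 = 0.235 m; q_1 = 0.194 × 0.26 × 0.235 = 0.01185 m³/s
w_2 = (1.13 − 0.00)/2 = 0.565 m; q_2 = 0.252 × 0.87 × 0.565 = 0.1239 m³/s
w_3 = (1.66 − 0.47)/2 = 0.595 m; q_3 = 0.299 × 1.53 × 0.595 = 0.2722 m³/s
w_4 = (2.21 − 1.13)/2 = 0.54 m; q_4 = 0.300 × 1.24 × 0.54 = 0.2009 m³/s
w_5 = (2.40 − 1.66)/2 = 0.37 m; q_5 = 0.202 × 0.47 × 0.37 = 0.03513 m³/s
w_6 = (2.40 − 2.21)/2 = 0.095 m; q_6 = 0.159 × 0.38 × 0.095 = 0.005740 m³/s
Q = Σ qᵢ = 0.6497 m³/s
= 0.6497 × 1000 = 649.7 L/s

650 L/s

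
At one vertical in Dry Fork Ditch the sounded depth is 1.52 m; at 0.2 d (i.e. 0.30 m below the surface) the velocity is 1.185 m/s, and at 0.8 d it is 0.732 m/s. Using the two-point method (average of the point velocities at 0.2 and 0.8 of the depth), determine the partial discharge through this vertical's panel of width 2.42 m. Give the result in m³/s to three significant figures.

v̄ = (1.185 + 0.732) / 2 = 0.9585 m/s
q = v̄ × d × w = 0.9585 × 1.52 × 2.42 = 3.526 m³/s

3.53 m³/s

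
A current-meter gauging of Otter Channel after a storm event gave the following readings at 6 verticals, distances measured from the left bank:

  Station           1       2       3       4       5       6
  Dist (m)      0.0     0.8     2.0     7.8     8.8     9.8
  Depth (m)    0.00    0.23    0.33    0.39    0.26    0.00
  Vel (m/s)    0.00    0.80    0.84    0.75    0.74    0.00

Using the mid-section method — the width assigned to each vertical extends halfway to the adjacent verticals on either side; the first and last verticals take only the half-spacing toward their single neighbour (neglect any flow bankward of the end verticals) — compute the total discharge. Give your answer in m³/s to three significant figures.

2.34 m³/s

w_2 = (2.0 − 0.0)/2 = 1 m; q_2 = 0.80 × 0.23 × 1 = 0.1840 m³/s
w_3 = (7.8 − 0.8)/2 = 3.5 m; q_3 = 0.84 × 0.33 × 3.5 = 0.9702 m³/s
w_4 = (8.8 − 2.0)/2 = 3.4 m; q_4 = 0.75 × 0.39 × 3.4 = 0.9945 m³/s
w_5 = (9.8 − 7.8)/2 = 1 m; q_5 = 0.74 × 0.26 × 1 = 0.1924 m³/s
Stations 1, 6 contribute zero (depth or velocity is 0).
Q = Σ qᵢ = 2.341 m³/s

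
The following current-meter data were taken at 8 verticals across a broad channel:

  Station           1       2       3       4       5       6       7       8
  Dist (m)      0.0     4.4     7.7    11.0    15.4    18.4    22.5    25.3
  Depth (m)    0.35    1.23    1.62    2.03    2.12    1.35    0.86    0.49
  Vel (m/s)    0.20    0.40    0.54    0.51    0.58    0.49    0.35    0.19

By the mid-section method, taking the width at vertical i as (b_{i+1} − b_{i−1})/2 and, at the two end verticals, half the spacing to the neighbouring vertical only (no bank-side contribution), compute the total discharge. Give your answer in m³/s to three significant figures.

w_1 = (4.4 − 0.0)/2 = 2.2 m; q_1 = 0.20 × 0.35 × 2.2 = 0.1540 m³/s
w_2 = (7.7 − 0.0)/2 = 3.85 m; q_2 = 0.40 × 1.23 × 3.85 = 1.894 m³/s
w_3 = (11.0 − 4.4)/2 = 3.3 m; q_3 = 0.54 × 1.62 × 3.3 = 2.887 m³/s
w_4 = (15.4 − 7.7)/2 = 3.85 m; q_4 = 0.51 × 2.03 × 3.85 = 3.986 m³/s
w_5 = (18.4 − 11.0)/2 = 3.7 m; q_5 = 0.58 × 2.12 × 3.7 = 4.550 m³/s
w_6 = (22.5 − 15.4)/2 = 3.55 m; q_6 = 0.49 × 1.35 × 3.55 = 2.348 m³/s
w_7 = (25.3 − 18.4)/2 = 3.45 m; q_7 = 0.35 × 0.86 × 3.45 = 1.038 m³/s
w_8 = (25.3 − 22.5)/2 = 1.4 m; q_8 = 0.19 × 0.49 × 1.4 = 0.1303 m³/s
Q = Σ qᵢ = 16.99 m³/s

17.0 m³/s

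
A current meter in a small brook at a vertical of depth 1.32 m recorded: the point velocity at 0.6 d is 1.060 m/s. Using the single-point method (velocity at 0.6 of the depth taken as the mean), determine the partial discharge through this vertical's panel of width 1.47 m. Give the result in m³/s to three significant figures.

2.06 m³/s

v̄ = v₀.₆ = 1.060 m/s
q = v̄ × d × w = 1.060 × 1.32 × 1.47 = 2.057 m³/s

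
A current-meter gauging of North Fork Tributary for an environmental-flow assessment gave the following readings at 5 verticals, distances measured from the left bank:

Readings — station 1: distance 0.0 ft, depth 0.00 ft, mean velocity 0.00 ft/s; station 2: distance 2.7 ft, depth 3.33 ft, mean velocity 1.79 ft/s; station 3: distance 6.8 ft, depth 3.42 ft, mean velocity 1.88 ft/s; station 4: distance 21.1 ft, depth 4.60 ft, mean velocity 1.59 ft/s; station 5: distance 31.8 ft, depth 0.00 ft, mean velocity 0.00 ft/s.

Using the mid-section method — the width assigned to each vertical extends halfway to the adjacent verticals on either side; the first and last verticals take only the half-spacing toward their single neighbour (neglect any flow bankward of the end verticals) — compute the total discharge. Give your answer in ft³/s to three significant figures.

171 ft³/s

w_2 = (6.8 − 0.0)/2 = 3.4 ft; q_2 = 1.79 × 3.33 × 3.4 = 20.27 ft³/s
w_3 = (21.1 − 2.7)/2 = 9.2 ft; q_3 = 1.88 × 3.42 × 9.2 = 59.15 ft³/s
w_4 = (31.8 − 6.8)/2 = 12.5 ft; q_4 = 1.59 × 4.60 × 12.5 = 91.43 ft³/s
Stations 1, 5 contribute zero (depth or velocity is 0).
Q = Σ qᵢ = 170.8 ft³/s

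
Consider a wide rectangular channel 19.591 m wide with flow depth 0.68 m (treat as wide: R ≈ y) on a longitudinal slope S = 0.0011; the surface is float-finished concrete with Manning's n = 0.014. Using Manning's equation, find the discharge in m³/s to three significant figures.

A = b·y = 19.591 × 0.68 = 13.32 m²
Wide channel: R ≈ y = 0.68 m
Q = (1/n)·A·R^(2/3)·S^(1/2) = (1/0.014) × 13.32 × 0.6800^(2/3) × 0.0011^(1/2) = 24.40 m³/s

24.4 m³/s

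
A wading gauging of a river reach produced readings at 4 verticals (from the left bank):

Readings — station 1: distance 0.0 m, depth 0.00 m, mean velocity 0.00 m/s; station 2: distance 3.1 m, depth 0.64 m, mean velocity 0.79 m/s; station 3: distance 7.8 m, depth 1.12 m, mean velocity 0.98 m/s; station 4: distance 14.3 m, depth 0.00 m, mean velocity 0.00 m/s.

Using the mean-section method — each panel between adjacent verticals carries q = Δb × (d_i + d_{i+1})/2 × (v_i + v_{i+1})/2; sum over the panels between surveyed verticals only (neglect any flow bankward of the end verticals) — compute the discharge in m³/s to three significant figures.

Panel 1-2: Δb = 3.1 m, d̄ = (0.00+0.64)/2 = 0.32, v̄ = (0.00+0.79)/2 = 0.395 → q = 3.1×0.32×0.395 = 0.3918 m³/s
Panel 2-3: Δb = 4.7 m, d̄ = (0.64+1.12)/2 = 0.88, v̄ = (0.79+0.98)/2 = 0.885 → q = 4.7×0.88×0.885 = 3.660 m³/s
Panel 3-4: Δb = 6.5 m, d̄ = (1.12+0.00)/2 = 0.56, v̄ = (0.98+0.00)/2 = 0.49 → q = 6.5×0.56×0.49 = 1.784 m³/s
Q = Σ q = 5.836 m³/s

5.84 m³/s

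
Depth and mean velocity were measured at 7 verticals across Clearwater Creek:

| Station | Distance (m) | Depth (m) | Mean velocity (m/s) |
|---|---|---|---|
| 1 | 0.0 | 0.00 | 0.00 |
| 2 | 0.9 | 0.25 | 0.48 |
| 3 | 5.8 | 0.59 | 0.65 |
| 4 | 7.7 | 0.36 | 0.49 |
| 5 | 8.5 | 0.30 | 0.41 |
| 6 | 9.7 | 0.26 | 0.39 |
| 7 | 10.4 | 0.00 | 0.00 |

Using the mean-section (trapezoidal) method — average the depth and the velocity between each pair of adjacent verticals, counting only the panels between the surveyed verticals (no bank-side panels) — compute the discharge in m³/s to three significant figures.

1.98 m³/s

Panel 1-2: Δb = 0.9 m, d̄ = (0.00+0.25)/2 = 0.125, v̄ = (0.00+0.48)/2 = 0.24 → q = 0.9×0.125×0.24 = 0.02700 m³/s
Panel 2-3: Δb = 4.9 m, d̄ = (0.25+0.59)/2 = 0.42, v̄ = (0.48+0.65)/2 = 0.565 → q = 4.9×0.42×0.565 = 1.163 m³/s
Panel 3-4: Δb = 1.9 m, d̄ = (0.59+0.36)/2 = 0.475, v̄ = (0.65+0.49)/2 = 0.57 → q = 1.9×0.475×0.57 = 0.5144 m³/s
Panel 4-5: Δb = 0.8 m, d̄ = (0.36+0.30)/2 = 0.33, v̄ = (0.49+0.41)/2 = 0.45 → q = 0.8×0.33×0.45 = 0.1188 m³/s
Panel 5-6: Δb = 1.2 m, d̄ = (0.30+0.26)/2 = 0.28, v̄ = (0.41+0.39)/2 = 0.4 → q = 1.2×0.28×0.4 = 0.1344 m³/s
Panel 6-7: Δb = 0.7 m, d̄ = (0.26+0.00)/2 = 0.13, v̄ = (0.39+0.00)/2 = 0.195 → q = 0.7×0.13×0.195 = 0.01775 m³/s
Q = Σ q = 1.975 m³/s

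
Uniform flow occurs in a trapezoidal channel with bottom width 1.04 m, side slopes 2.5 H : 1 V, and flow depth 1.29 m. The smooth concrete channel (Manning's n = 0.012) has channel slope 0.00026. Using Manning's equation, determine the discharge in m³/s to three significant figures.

A = (b + z·y)·y = (1.04 + 2.5×1.29)×1.29 = 5.502 m²
P = b + 2y√(1+z²) = 1.04 + 2×1.29×√(1+2.5²) = 7.987 m
R = A/P = 5.502/7.987 = 0.6889 m
Q = (1/n)·A·R^(2/3)·S^(1/2) = (1/0.012) × 5.502 × 0.6889^(2/3) × 0.00026^(1/2) = 5.766 m³/s

5.77 m³/s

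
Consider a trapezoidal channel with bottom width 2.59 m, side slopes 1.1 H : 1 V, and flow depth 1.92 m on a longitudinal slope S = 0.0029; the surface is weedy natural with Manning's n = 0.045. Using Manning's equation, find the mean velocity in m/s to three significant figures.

1.27 m/s

A = (b + z·y)·y = (2.59 + 1.1×1.92)×1.92 = 9.028 m²
P = b + 2y√(1+z²) = 2.59 + 2×1.92×√(1+1.1²) = 8.299 m
R = A/P = 9.028/8.299 = 1.088 m
Q = (1/n)·A·R^(2/3)·S^(1/2) = (1/0.045) × 9.028 × 1.088^(2/3) × 0.0029^(1/2) = 11.43 m³/s
V = Q/A = 11.43/9.028 = 1.266 m/s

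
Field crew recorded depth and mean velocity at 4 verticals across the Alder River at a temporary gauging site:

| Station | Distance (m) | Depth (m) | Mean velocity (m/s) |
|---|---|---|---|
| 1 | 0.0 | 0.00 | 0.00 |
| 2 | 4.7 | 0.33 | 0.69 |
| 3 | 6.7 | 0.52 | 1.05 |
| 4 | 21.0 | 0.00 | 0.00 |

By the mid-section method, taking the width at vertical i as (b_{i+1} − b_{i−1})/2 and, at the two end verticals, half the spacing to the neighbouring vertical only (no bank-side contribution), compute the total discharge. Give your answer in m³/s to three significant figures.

5.21 m³/s

w_2 = (6.7 − 0.0)/2 = 3.35 m; q_2 = 0.69 × 0.33 × 3.35 = 0.7628 m³/s
w_3 = (21.0 − 4.7)/2 = 8.15 m; q_3 = 1.05 × 0.52 × 8.15 = 4.450 m³/s
Stations 1, 4 contribute zero (depth or velocity is 0).
Q = Σ qᵢ = 5.213 m³/s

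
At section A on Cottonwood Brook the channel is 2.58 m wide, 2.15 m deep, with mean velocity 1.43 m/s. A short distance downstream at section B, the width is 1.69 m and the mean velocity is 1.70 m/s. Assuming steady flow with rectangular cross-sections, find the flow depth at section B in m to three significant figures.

Q = A₁V₁ = (2.58×2.15) × 1.43 = 7.932 m³/s
d₂ = Q/(b₂ V₂) = 7.932/(1.69×1.70) = 2.761 m

2.76 m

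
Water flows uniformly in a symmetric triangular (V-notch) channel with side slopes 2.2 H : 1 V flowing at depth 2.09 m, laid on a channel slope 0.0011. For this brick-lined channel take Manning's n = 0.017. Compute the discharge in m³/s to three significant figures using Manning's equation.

18.1 m³/s

A = z·y² = 2.2×2.09² = 9.610 m²
P = 2y√(1+z²) = 2×2.09×√(1+2.2²) = 10.10 m
R = A/P = 9.610/10.10 = 0.9513 m
Q = (1/n)·A·R^(2/3)·S^(1/2) = (1/0.017) × 9.610 × 0.9513^(2/3) × 0.0011^(1/2) = 18.14 m³/s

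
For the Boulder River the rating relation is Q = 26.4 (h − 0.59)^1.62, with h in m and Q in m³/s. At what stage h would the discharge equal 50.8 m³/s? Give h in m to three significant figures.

2.09 m

h − h₀ = (Q/C)^(1/b) = (50.8/26.4)^(1/1.62) = 1.498 m
h = 0.59 + 1.498 = 2.088 m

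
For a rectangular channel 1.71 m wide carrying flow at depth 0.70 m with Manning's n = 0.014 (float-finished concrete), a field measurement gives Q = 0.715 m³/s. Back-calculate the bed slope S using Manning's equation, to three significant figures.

A = b·y = 1.71 × 0.70 = 1.197 m²
P = b + 2y = 1.71 + 2×0.70 = 3.110 m
R = A/P = 1.197/3.110 = 0.3849 m
S = (Q·n / (1·A·R^(2/3)))² = (0.715×0.014 / (1×1.197×0.5291))² = 0.0002498

0.000250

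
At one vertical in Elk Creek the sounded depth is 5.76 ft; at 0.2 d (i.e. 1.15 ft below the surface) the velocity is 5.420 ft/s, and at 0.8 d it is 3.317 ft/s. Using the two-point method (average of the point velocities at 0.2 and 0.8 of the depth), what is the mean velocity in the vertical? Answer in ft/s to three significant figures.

v̄ = (5.420 + 3.317) / 2 = 4.369 ft/s

4.37 ft/s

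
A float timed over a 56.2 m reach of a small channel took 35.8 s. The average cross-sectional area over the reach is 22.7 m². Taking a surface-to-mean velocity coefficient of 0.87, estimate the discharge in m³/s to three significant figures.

v_surface = L / t̄ = 56.2 / 35.8 = 1.570 m/s
v_mean = 0.87 × 1.570 = 1.366 m/s
Q = A × v_mean = 22.7 × 1.366 = 31.00 m³/s

31.0 m³/s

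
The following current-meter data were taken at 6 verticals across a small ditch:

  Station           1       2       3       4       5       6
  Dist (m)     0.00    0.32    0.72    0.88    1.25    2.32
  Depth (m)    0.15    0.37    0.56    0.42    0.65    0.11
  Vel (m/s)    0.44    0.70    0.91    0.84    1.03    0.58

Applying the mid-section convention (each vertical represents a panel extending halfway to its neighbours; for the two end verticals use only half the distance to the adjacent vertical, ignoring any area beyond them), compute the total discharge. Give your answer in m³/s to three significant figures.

w_1 = (0.32 − 0.00)/2 = 0.16 m; q_1 = 0.44 × 0.15 × 0.16 = 0.01056 m³/s
w_2 = (0.72 − 0.00)/2 = 0.36 m; q_2 = 0.70 × 0.37 × 0.36 = 0.09324 m³/s
w_3 = (0.88 − 0.32)/2 = 0.28 m; q_3 = 0.91 × 0.56 × 0.28 = 0.1427 m³/s
w_4 = (1.25 − 0.72)/2 = 0.265 m; q_4 = 0.84 × 0.42 × 0.265 = 0.09349 m³/s
w_5 = (2.32 − 0.88)/2 = 0.72 m; q_5 = 1.03 × 0.65 × 0.72 = 0.4820 m³/s
w_6 = (2.32 − 1.25)/2 = 0.535 m; q_6 = 0.58 × 0.11 × 0.535 = 0.03413 m³/s
Q = Σ qᵢ = 0.8562 m³/s

0.856 m³/s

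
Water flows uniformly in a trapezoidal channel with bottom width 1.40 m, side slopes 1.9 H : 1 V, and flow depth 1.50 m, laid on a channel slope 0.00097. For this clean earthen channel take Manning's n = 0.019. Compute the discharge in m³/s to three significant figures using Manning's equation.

9.10 m³/s

A = (b + z·y)·y = (1.40 + 1.9×1.50)×1.50 = 6.375 m²
P = b + 2y√(1+z²) = 1.40 + 2×1.50×√(1+1.9²) = 7.841 m
R = A/P = 6.375/7.841 = 0.8130 m
Q = (1/n)·A·R^(2/3)·S^(1/2) = (1/0.019) × 6.375 × 0.8130^(2/3) × 0.00097^(1/2) = 9.103 m³/s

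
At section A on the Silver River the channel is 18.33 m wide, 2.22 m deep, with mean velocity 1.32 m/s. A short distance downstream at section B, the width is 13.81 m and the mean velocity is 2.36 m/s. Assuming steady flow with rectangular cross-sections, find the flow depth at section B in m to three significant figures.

Q = A₁V₁ = (18.33×2.22) × 1.32 = 53.71 m³/s
d₂ = Q/(b₂ V₂) = 53.71/(13.81×2.36) = 1.648 m

1.65 m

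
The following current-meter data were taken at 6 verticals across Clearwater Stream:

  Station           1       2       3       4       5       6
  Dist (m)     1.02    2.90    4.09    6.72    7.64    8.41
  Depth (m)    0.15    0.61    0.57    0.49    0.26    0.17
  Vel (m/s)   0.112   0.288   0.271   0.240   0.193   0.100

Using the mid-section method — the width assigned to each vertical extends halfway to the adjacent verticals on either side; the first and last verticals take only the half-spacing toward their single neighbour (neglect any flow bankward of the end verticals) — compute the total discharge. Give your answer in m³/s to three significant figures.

w_1 = (2.90 − 1.02)/2 = 0.94 m; q_1 = 0.112 × 0.15 × 0.94 = 0.01579 m³/s
w_2 = (4.09 − 1.02)/2 = 1.535 m; q_2 = 0.288 × 0.61 × 1.535 = 0.2697 m³/s
w_3 = (6.72 − 2.90)/2 = 1.91 m; q_3 = 0.271 × 0.57 × 1.91 = 0.2950 m³/s
w_4 = (7.64 − 4.09)/2 = 1.775 m; q_4 = 0.240 × 0.49 × 1.775 = 0.2087 m³/s
w_5 = (8.41 − 6.72)/2 = 0.845 m; q_5 = 0.193 × 0.26 × 0.845 = 0.04240 m³/s
w_6 = (8.41 − 7.64)/2 = 0.385 m; q_6 = 0.100 × 0.17 × 0.385 = 0.006545 m³/s
Q = Σ qᵢ = 0.8382 m³/s

0.838 m³/s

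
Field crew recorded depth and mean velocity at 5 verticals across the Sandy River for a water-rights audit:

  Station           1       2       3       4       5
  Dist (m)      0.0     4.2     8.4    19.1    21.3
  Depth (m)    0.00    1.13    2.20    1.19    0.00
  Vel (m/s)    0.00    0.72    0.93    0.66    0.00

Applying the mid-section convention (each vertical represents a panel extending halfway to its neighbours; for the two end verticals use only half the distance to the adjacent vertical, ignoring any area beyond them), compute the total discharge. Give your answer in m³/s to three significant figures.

w_2 = (8.4 − 0.0)/2 = 4.2 m; q_2 = 0.72 × 1.13 × 4.2 = 3.417 m³/s
w_3 = (19.1 − 4.2)/2 = 7.45 m; q_3 = 0.93 × 2.20 × 7.45 = 15.24 m³/s
w_4 = (21.3 − 8.4)/2 = 6.45 m; q_4 = 0.66 × 1.19 × 6.45 = 5.066 m³/s
Stations 1, 5 contribute zero (depth or velocity is 0).
Q = Σ qᵢ = 23.73 m³/s

23.7 m³/s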